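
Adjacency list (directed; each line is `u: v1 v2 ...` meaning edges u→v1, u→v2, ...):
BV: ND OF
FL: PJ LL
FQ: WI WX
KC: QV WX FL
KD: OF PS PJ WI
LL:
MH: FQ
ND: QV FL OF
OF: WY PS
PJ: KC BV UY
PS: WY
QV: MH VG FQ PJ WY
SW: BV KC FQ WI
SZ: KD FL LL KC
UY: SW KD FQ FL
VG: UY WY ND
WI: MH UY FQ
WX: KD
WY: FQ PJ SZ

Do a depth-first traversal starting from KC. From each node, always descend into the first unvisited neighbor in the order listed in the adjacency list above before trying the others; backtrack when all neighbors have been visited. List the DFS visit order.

KC, QV, MH, FQ, WI, UY, SW, BV, ND, FL, PJ, LL, OF, WY, SZ, KD, PS, WX, VG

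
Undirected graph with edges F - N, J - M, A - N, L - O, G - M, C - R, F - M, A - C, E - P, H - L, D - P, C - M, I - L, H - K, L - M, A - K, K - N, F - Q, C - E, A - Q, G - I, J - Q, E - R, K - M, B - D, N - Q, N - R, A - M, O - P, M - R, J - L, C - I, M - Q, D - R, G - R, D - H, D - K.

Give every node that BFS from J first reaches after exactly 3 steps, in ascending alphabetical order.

Level 0: J
Level 1: L, M, Q
Level 2: A, C, F, G, H, I, K, N, O, R
Level 3: D, E, P
Level 4: B

D, E, P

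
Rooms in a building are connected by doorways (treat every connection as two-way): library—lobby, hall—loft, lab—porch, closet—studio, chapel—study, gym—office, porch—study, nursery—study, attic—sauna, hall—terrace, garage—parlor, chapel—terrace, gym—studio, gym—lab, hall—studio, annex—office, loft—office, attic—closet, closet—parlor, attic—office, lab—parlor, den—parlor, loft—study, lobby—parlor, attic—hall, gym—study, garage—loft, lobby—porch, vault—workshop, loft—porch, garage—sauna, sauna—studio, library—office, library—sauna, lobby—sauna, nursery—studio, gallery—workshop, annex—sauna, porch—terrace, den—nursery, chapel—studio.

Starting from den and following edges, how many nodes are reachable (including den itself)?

BFS from den visits: den, parlor, nursery, lobby, lab, garage, closet, study, studio, sauna, porch, library, gym, loft, attic, chapel, hall, annex, terrace, office
Reachable nodes: 20 of 23 total.

20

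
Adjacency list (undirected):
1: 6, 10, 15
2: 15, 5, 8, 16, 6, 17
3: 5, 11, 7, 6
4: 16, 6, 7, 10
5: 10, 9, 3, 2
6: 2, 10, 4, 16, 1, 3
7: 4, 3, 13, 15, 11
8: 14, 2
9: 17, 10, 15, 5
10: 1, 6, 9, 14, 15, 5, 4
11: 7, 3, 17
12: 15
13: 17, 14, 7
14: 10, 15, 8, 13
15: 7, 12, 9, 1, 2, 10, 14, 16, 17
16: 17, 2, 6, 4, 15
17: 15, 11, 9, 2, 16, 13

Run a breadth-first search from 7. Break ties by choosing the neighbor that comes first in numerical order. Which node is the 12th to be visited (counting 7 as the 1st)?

14

Visit 7; enqueue 3, 4, 11, 13, 15 → queue [3, 4, 11, 13, 15]
Visit 3; enqueue 5, 6 → queue [4, 11, 13, 15, 5, 6]
Visit 4; enqueue 10, 16 → queue [11, 13, 15, 5, 6, 10, 16]
Visit 11; enqueue 17 → queue [13, 15, 5, 6, 10, 16, 17]
Visit 13; enqueue 14 → queue [15, 5, 6, 10, 16, 17, 14]
Visit 15; enqueue 1, 2, 9, 12 → queue [5, 6, 10, 16, 17, 14, 1, 2, 9, 12]
Visit 5 → queue [6, 10, 16, 17, 14, 1, 2, 9, 12]
Visit 6 → queue [10, 16, 17, 14, 1, 2, 9, 12]
Visit 10 → queue [16, 17, 14, 1, 2, 9, 12]
Visit 16 → queue [17, 14, 1, 2, 9, 12]
Visit 17 → queue [14, 1, 2, 9, 12]
Visit 14; enqueue 8 → queue [1, 2, 9, 12, 8]
Visit 1 → queue [2, 9, 12, 8]
Visit 2 → queue [9, 12, 8]
Visit 9 → queue [12, 8]
Visit 12 → queue [8]
Visit 8 → queue []

Visit order: 7, 3, 4, 11, 13, 15, 5, 6, 10, 16, 17, 14, 1, 2, 9, 12, 8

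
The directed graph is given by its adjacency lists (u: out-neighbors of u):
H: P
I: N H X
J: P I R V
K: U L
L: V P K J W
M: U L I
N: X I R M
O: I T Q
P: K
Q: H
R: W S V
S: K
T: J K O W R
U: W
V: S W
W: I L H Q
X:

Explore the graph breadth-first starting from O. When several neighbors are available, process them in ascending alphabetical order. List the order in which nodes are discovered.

Visit O; enqueue I, Q, T → queue [I, Q, T]
Visit I; enqueue H, N, X → queue [Q, T, H, N, X]
Visit Q → queue [T, H, N, X]
Visit T; enqueue J, K, R, W → queue [H, N, X, J, K, R, W]
Visit H; enqueue P → queue [N, X, J, K, R, W, P]
Visit N; enqueue M → queue [X, J, K, R, W, P, M]
Visit X → queue [J, K, R, W, P, M]
Visit J; enqueue V → queue [K, R, W, P, M, V]
Visit K; enqueue L, U → queue [R, W, P, M, V, L, U]
Visit R; enqueue S → queue [W, P, M, V, L, U, S]
Visit W → queue [P, M, V, L, U, S]
Visit P → queue [M, V, L, U, S]
Visit M → queue [V, L, U, S]
Visit V → queue [L, U, S]
Visit L → queue [U, S]
Visit U → queue [S]
Visit S → queue []

O -> I -> Q -> T -> H -> N -> X -> J -> K -> R -> W -> P -> M -> V -> L -> U -> S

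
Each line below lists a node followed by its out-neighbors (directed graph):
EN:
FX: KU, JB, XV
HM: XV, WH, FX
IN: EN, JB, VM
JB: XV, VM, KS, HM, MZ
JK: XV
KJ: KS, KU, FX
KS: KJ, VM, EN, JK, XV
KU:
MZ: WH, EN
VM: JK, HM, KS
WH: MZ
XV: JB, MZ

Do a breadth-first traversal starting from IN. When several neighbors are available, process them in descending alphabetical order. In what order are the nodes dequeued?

Visit IN; enqueue VM, JB, EN → queue [VM, JB, EN]
Visit VM; enqueue KS, JK, HM → queue [JB, EN, KS, JK, HM]
Visit JB; enqueue XV, MZ → queue [EN, KS, JK, HM, XV, MZ]
Visit EN → queue [KS, JK, HM, XV, MZ]
Visit KS; enqueue KJ → queue [JK, HM, XV, MZ, KJ]
Visit JK → queue [HM, XV, MZ, KJ]
Visit HM; enqueue WH, FX → queue [XV, MZ, KJ, WH, FX]
Visit XV → queue [MZ, KJ, WH, FX]
Visit MZ → queue [KJ, WH, FX]
Visit KJ; enqueue KU → queue [WH, FX, KU]
Visit WH → queue [FX, KU]
Visit FX → queue [KU]
Visit KU → queue []

IN VM JB EN KS JK HM XV MZ KJ WH FX KU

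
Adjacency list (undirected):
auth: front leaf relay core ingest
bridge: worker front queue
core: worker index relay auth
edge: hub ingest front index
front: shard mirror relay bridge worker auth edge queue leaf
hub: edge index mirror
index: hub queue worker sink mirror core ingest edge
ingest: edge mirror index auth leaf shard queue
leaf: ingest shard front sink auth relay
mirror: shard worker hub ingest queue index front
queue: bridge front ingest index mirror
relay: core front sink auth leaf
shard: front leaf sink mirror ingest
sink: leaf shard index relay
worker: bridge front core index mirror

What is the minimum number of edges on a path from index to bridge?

Level 0: index
Level 1: core, edge, hub, ingest, mirror, queue, sink, worker
Level 2: auth, bridge, front, leaf, relay, shard
bridge first appears at level 2.

2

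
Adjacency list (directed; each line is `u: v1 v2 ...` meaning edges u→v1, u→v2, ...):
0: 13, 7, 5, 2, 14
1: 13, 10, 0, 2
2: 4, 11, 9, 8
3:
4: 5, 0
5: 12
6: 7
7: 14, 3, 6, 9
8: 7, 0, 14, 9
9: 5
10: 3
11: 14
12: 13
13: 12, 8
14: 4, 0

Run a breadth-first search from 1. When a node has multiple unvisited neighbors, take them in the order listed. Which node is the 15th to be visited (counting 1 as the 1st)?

Visit 1; enqueue 13, 10, 0, 2 → queue [13, 10, 0, 2]
Visit 13; enqueue 12, 8 → queue [10, 0, 2, 12, 8]
Visit 10; enqueue 3 → queue [0, 2, 12, 8, 3]
Visit 0; enqueue 7, 5, 14 → queue [2, 12, 8, 3, 7, 5, 14]
Visit 2; enqueue 4, 11, 9 → queue [12, 8, 3, 7, 5, 14, 4, 11, 9]
Visit 12 → queue [8, 3, 7, 5, 14, 4, 11, 9]
Visit 8 → queue [3, 7, 5, 14, 4, 11, 9]
Visit 3 → queue [7, 5, 14, 4, 11, 9]
Visit 7; enqueue 6 → queue [5, 14, 4, 11, 9, 6]
Visit 5 → queue [14, 4, 11, 9, 6]
Visit 14 → queue [4, 11, 9, 6]
Visit 4 → queue [11, 9, 6]
Visit 11 → queue [9, 6]
Visit 9 → queue [6]
Visit 6 → queue []

Visit order: 1, 13, 10, 0, 2, 12, 8, 3, 7, 5, 14, 4, 11, 9, 6

6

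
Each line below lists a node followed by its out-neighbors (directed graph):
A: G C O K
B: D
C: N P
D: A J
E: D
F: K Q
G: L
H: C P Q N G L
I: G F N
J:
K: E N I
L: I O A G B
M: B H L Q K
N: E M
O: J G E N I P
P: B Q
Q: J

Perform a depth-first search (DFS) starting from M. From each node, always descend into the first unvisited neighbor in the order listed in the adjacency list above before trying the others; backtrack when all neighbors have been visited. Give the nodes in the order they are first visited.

M, B, D, A, G, L, I, F, K, E, N, Q, J, O, P, C, H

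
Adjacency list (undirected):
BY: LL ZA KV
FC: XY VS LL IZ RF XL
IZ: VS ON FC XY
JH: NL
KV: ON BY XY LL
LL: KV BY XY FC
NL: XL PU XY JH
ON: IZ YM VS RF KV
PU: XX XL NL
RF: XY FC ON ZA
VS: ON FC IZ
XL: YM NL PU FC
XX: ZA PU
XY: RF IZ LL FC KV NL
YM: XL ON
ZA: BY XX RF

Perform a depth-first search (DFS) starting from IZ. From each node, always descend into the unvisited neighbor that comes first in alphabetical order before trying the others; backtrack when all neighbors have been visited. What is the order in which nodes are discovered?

Visit IZ
IZ → FC
FC → LL
LL → BY
BY → KV
KV → ON
ON → RF
RF → XY
XY → NL
NL → JH
NL → PU
PU → XL
XL → YM
PU → XX
XX → ZA
ON → VS

IZ FC LL BY KV ON RF XY NL JH PU XL YM XX ZA VS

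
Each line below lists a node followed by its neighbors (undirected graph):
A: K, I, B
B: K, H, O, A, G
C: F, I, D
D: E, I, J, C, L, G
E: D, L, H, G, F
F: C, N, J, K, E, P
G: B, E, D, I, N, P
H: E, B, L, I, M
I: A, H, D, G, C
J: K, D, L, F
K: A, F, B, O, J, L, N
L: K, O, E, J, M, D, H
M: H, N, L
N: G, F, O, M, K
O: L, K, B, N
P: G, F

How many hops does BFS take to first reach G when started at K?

Level 0: K
Level 1: A, B, F, J, L, N, O
Level 2: C, D, E, G, H, I, M, P
G first appears at level 2.

2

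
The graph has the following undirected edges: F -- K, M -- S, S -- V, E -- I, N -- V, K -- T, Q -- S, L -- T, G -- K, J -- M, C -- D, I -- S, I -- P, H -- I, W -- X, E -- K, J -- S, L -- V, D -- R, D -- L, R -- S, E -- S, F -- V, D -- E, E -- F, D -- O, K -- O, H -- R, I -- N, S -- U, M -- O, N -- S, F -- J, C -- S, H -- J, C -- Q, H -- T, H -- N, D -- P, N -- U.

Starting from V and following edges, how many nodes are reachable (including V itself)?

20

BFS from V visits: V, F, L, N, S, E, J, K, D, T, H, I, U, C, M, Q, R, G, O, P
Reachable nodes: 20 of 22 total.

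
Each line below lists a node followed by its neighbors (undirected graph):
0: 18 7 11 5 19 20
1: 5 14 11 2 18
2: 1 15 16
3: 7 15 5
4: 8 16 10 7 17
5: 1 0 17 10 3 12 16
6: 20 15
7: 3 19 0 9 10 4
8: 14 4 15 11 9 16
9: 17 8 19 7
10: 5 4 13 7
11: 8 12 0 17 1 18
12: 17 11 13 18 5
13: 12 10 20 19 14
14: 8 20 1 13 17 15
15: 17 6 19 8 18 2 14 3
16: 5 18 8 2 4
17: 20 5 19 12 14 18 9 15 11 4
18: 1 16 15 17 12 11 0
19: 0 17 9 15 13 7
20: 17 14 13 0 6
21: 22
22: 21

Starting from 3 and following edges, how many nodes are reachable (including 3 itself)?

BFS from 3 visits: 3, 15, 7, 5, 19, 18, 17, 14, 8, 6, 2, 10, 9, 4, 0, 16, 12, 1, 13, 11, 20
Reachable nodes: 21 of 23 total.

21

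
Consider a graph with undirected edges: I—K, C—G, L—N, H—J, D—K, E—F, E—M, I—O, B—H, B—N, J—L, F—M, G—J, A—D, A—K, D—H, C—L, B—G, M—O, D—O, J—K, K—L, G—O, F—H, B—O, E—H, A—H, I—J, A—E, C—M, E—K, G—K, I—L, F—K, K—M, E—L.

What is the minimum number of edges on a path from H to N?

2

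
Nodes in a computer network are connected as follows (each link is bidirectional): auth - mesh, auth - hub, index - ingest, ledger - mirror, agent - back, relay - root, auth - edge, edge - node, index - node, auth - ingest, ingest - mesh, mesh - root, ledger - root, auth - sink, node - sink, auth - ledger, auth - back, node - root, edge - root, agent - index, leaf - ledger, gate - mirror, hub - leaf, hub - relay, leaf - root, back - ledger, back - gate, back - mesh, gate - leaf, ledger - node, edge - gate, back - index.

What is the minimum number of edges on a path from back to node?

Level 0: back
Level 1: agent, auth, gate, index, ledger, mesh
Level 2: edge, hub, ingest, leaf, mirror, node, root, sink
Level 3: relay
node first appears at level 2.

2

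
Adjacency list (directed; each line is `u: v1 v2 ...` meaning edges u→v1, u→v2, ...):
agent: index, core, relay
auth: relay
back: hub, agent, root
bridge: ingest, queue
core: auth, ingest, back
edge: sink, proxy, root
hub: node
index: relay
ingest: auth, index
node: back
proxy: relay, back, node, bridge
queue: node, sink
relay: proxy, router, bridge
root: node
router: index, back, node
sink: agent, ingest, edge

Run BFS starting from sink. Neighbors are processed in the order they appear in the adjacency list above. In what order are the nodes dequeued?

sink, agent, ingest, edge, index, core, relay, auth, proxy, root, back, router, bridge, node, hub, queue

Visit sink; enqueue agent, ingest, edge → queue [agent, ingest, edge]
Visit agent; enqueue index, core, relay → queue [ingest, edge, index, core, relay]
Visit ingest; enqueue auth → queue [edge, index, core, relay, auth]
Visit edge; enqueue proxy, root → queue [index, core, relay, auth, proxy, root]
Visit index → queue [core, relay, auth, proxy, root]
Visit core; enqueue back → queue [relay, auth, proxy, root, back]
Visit relay; enqueue router, bridge → queue [auth, proxy, root, back, router, bridge]
Visit auth → queue [proxy, root, back, router, bridge]
Visit proxy; enqueue node → queue [root, back, router, bridge, node]
Visit root → queue [back, router, bridge, node]
Visit back; enqueue hub → queue [router, bridge, node, hub]
Visit router → queue [bridge, node, hub]
Visit bridge; enqueue queue → queue [node, hub, queue]
Visit node → queue [hub, queue]
Visit hub → queue [queue]
Visit queue → queue []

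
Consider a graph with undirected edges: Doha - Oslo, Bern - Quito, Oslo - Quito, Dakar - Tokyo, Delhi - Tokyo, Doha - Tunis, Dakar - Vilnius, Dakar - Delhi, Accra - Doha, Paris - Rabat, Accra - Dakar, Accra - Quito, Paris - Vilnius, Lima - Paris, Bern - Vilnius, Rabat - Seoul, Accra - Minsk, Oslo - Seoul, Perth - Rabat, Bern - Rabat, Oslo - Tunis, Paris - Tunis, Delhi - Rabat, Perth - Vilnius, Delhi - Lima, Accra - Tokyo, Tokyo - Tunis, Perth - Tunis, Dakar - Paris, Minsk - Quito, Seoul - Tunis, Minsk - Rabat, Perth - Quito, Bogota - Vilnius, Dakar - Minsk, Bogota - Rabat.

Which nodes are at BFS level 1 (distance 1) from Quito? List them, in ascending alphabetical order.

Level 0: Quito
Level 1: Accra, Bern, Minsk, Oslo, Perth
Level 2: Dakar, Doha, Rabat, Seoul, Tokyo, Tunis, Vilnius
Level 3: Bogota, Delhi, Paris
Level 4: Lima

Accra, Bern, Minsk, Oslo, Perth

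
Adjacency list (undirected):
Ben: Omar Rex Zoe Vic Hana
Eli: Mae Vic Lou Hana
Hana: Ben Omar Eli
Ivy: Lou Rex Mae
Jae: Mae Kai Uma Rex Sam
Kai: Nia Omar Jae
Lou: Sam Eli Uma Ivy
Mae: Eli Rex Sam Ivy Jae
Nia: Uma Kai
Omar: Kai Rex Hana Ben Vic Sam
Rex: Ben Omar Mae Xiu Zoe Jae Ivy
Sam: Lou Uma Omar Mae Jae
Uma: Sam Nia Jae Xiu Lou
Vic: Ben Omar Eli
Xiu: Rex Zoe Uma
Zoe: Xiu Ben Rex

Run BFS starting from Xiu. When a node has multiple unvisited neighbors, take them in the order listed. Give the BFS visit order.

Visit Xiu; enqueue Rex, Zoe, Uma → queue [Rex, Zoe, Uma]
Visit Rex; enqueue Ben, Omar, Mae, Jae, Ivy → queue [Zoe, Uma, Ben, Omar, Mae, Jae, Ivy]
Visit Zoe → queue [Uma, Ben, Omar, Mae, Jae, Ivy]
Visit Uma; enqueue Sam, Nia, Lou → queue [Ben, Omar, Mae, Jae, Ivy, Sam, Nia, Lou]
Visit Ben; enqueue Vic, Hana → queue [Omar, Mae, Jae, Ivy, Sam, Nia, Lou, Vic, Hana]
Visit Omar; enqueue Kai → queue [Mae, Jae, Ivy, Sam, Nia, Lou, Vic, Hana, Kai]
Visit Mae; enqueue Eli → queue [Jae, Ivy, Sam, Nia, Lou, Vic, Hana, Kai, Eli]
Visit Jae → queue [Ivy, Sam, Nia, Lou, Vic, Hana, Kai, Eli]
Visit Ivy → queue [Sam, Nia, Lou, Vic, Hana, Kai, Eli]
Visit Sam → queue [Nia, Lou, Vic, Hana, Kai, Eli]
Visit Nia → queue [Lou, Vic, Hana, Kai, Eli]
Visit Lou → queue [Vic, Hana, Kai, Eli]
Visit Vic → queue [Hana, Kai, Eli]
Visit Hana → queue [Kai, Eli]
Visit Kai → queue [Eli]
Visit Eli → queue []

Xiu → Rex → Zoe → Uma → Ben → Omar → Mae → Jae → Ivy → Sam → Nia → Lou → Vic → Hana → Kai → Eli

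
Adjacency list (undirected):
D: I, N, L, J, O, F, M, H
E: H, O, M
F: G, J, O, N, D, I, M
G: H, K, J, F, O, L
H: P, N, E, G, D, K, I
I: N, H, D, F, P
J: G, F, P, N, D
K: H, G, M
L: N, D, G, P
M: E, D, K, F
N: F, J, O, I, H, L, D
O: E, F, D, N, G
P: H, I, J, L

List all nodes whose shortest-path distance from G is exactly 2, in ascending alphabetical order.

D, E, I, M, N, P

Level 0: G
Level 1: F, H, J, K, L, O
Level 2: D, E, I, M, N, P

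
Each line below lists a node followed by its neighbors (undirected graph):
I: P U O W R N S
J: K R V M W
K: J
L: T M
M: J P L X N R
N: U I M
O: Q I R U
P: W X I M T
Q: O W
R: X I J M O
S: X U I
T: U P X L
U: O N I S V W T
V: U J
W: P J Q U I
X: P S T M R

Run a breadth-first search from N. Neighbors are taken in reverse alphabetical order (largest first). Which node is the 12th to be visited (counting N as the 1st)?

Visit N; enqueue U, M, I → queue [U, M, I]
Visit U; enqueue W, V, T, S, O → queue [M, I, W, V, T, S, O]
Visit M; enqueue X, R, P, L, J → queue [I, W, V, T, S, O, X, R, P, L, J]
Visit I → queue [W, V, T, S, O, X, R, P, L, J]
Visit W; enqueue Q → queue [V, T, S, O, X, R, P, L, J, Q]
Visit V → queue [T, S, O, X, R, P, L, J, Q]
Visit T → queue [S, O, X, R, P, L, J, Q]
Visit S → queue [O, X, R, P, L, J, Q]
Visit O → queue [X, R, P, L, J, Q]
Visit X → queue [R, P, L, J, Q]
Visit R → queue [P, L, J, Q]
Visit P → queue [L, J, Q]
Visit L → queue [J, Q]
Visit J; enqueue K → queue [Q, K]
Visit Q → queue [K]
Visit K → queue []

Visit order: N, U, M, I, W, V, T, S, O, X, R, P, L, J, Q, K

P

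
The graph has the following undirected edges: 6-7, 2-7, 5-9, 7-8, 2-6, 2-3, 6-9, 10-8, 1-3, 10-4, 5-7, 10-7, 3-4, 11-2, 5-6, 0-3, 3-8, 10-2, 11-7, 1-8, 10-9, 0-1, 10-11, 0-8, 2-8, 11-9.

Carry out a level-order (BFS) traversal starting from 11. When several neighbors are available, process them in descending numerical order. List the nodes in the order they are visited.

Visit 11; enqueue 10, 9, 7, 2 → queue [10, 9, 7, 2]
Visit 10; enqueue 8, 4 → queue [9, 7, 2, 8, 4]
Visit 9; enqueue 6, 5 → queue [7, 2, 8, 4, 6, 5]
Visit 7 → queue [2, 8, 4, 6, 5]
Visit 2; enqueue 3 → queue [8, 4, 6, 5, 3]
Visit 8; enqueue 1, 0 → queue [4, 6, 5, 3, 1, 0]
Visit 4 → queue [6, 5, 3, 1, 0]
Visit 6 → queue [5, 3, 1, 0]
Visit 5 → queue [3, 1, 0]
Visit 3 → queue [1, 0]
Visit 1 → queue [0]
Visit 0 → queue []

11 → 10 → 9 → 7 → 2 → 8 → 4 → 6 → 5 → 3 → 1 → 0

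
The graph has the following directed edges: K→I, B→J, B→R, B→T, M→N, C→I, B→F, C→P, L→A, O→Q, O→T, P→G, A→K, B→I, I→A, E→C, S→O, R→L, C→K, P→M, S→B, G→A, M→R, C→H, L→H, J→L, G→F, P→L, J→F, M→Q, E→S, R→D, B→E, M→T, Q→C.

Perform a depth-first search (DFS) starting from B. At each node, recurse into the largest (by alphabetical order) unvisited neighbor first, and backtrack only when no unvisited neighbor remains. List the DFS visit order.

B -> T -> R -> L -> H -> A -> K -> I -> D -> J -> F -> E -> S -> O -> Q -> C -> P -> M -> N -> G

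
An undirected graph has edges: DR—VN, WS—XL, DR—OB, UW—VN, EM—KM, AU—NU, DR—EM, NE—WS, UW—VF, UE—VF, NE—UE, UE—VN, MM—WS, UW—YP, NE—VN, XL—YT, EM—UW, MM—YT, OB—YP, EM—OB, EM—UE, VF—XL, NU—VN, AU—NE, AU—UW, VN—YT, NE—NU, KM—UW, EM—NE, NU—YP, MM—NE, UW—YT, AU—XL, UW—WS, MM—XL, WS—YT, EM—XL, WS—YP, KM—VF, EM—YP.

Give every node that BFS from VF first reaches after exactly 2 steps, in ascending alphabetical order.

Level 0: VF
Level 1: KM, UE, UW, XL
Level 2: AU, EM, MM, NE, VN, WS, YP, YT
Level 3: DR, NU, OB

AU, EM, MM, NE, VN, WS, YP, YT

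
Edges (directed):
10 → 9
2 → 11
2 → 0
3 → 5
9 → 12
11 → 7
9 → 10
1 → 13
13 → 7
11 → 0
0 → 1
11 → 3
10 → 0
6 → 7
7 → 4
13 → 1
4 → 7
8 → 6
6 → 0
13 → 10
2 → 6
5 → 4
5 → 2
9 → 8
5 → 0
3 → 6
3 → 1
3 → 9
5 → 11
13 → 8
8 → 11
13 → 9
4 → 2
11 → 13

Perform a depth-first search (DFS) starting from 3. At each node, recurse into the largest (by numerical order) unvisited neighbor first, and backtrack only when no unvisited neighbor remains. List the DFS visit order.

3 9 12 10 0 1 13 8 11 7 4 2 6 5

Visit 3
3 → 9
9 → 12
9 → 10
10 → 0
0 → 1
1 → 13
13 → 8
8 → 11
11 → 7
7 → 4
4 → 2
2 → 6
3 → 5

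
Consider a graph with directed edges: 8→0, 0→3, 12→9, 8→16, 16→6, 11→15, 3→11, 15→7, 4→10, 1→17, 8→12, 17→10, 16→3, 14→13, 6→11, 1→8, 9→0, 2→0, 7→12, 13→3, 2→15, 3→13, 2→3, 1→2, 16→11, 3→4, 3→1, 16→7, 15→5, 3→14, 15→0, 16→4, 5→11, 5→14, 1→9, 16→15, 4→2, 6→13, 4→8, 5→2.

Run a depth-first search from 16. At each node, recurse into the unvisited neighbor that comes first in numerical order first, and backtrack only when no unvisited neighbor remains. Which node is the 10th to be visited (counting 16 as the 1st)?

Visit 16
16 → 3
3 → 1
1 → 2
2 → 0
2 → 15
15 → 5
5 → 11
5 → 14
14 → 13
15 → 7
7 → 12
12 → 9
1 → 8
1 → 17
17 → 10
3 → 4
16 → 6

Visit order: 16, 3, 1, 2, 0, 15, 5, 11, 14, 13, 7, 12, 9, 8, 17, 10, 4, 6

13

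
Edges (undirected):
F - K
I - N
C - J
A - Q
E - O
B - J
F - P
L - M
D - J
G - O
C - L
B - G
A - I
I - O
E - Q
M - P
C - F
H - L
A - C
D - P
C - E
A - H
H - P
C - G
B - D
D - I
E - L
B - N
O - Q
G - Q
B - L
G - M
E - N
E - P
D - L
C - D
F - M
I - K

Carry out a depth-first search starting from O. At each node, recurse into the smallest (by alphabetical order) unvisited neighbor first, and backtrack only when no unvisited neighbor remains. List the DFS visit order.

O -> E -> C -> A -> H -> L -> B -> D -> I -> K -> F -> M -> G -> Q -> P -> N -> J

Visit O
O → E
E → C
C → A
A → H
H → L
L → B
B → D
D → I
I → K
K → F
F → M
M → G
G → Q
M → P
I → N
D → J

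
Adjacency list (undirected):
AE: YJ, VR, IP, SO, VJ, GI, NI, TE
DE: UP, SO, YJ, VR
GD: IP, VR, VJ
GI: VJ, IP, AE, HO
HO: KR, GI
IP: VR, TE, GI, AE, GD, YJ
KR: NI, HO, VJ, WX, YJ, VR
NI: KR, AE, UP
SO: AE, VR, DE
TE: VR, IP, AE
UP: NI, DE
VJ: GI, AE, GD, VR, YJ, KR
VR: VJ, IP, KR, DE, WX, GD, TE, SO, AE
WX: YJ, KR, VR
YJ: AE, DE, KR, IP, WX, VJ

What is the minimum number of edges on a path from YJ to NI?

2

Level 0: YJ
Level 1: AE, DE, IP, KR, VJ, WX
Level 2: GD, GI, HO, NI, SO, TE, UP, VR
NI first appears at level 2.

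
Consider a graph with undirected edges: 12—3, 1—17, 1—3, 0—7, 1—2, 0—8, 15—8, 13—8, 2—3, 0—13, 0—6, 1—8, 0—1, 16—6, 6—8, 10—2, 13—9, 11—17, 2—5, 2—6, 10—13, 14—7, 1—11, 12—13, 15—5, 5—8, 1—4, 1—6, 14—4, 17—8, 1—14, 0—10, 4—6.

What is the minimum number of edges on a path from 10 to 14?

Level 0: 10
Level 1: 0, 2, 13
Level 2: 1, 3, 5, 6, 7, 8, 9, 12
Level 3: 4, 11, 14, 15, 16, 17
14 first appears at level 3.

3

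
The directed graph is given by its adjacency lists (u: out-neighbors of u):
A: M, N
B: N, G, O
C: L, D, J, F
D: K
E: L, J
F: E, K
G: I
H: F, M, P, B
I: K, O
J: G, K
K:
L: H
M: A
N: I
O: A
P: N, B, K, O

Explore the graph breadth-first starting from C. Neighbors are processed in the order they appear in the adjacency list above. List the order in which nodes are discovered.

Visit C; enqueue L, D, J, F → queue [L, D, J, F]
Visit L; enqueue H → queue [D, J, F, H]
Visit D; enqueue K → queue [J, F, H, K]
Visit J; enqueue G → queue [F, H, K, G]
Visit F; enqueue E → queue [H, K, G, E]
Visit H; enqueue M, P, B → queue [K, G, E, M, P, B]
Visit K → queue [G, E, M, P, B]
Visit G; enqueue I → queue [E, M, P, B, I]
Visit E → queue [M, P, B, I]
Visit M; enqueue A → queue [P, B, I, A]
Visit P; enqueue N, O → queue [B, I, A, N, O]
Visit B → queue [I, A, N, O]
Visit I → queue [A, N, O]
Visit A → queue [N, O]
Visit N → queue [O]
Visit O → queue []

C → L → D → J → F → H → K → G → E → M → P → B → I → A → N → O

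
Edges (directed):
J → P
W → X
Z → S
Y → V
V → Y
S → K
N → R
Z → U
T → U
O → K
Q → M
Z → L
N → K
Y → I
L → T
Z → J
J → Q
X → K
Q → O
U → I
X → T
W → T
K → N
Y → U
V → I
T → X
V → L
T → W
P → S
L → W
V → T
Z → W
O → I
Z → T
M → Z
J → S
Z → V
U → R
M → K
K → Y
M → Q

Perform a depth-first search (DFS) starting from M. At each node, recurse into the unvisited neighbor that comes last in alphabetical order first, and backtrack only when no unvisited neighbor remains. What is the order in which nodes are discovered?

Visit M
M → Z
Z → W
W → X
X → T
T → U
U → R
U → I
X → K
K → Y
Y → V
V → L
K → N
Z → S
Z → J
J → Q
Q → O
J → P

M, Z, W, X, T, U, R, I, K, Y, V, L, N, S, J, Q, O, P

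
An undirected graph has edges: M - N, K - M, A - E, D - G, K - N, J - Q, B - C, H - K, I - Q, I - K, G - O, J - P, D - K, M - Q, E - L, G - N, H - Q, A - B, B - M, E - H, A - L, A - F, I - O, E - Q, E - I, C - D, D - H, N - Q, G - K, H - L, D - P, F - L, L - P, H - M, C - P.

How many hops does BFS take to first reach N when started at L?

3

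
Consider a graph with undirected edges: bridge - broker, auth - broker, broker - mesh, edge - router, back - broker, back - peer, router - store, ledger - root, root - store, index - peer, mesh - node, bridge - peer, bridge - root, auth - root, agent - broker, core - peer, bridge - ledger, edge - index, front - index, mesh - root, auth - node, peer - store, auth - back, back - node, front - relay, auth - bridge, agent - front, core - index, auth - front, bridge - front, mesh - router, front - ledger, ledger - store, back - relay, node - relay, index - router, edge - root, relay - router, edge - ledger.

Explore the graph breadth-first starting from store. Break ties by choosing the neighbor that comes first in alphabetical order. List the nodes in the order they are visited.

Visit store; enqueue ledger, peer, root, router → queue [ledger, peer, root, router]
Visit ledger; enqueue bridge, edge, front → queue [peer, root, router, bridge, edge, front]
Visit peer; enqueue back, core, index → queue [root, router, bridge, edge, front, back, core, index]
Visit root; enqueue auth, mesh → queue [router, bridge, edge, front, back, core, index, auth, mesh]
Visit router; enqueue relay → queue [bridge, edge, front, back, core, index, auth, mesh, relay]
Visit bridge; enqueue broker → queue [edge, front, back, core, index, auth, mesh, relay, broker]
Visit edge → queue [front, back, core, index, auth, mesh, relay, broker]
Visit front; enqueue agent → queue [back, core, index, auth, mesh, relay, broker, agent]
Visit back; enqueue node → queue [core, index, auth, mesh, relay, broker, agent, node]
Visit core → queue [index, auth, mesh, relay, broker, agent, node]
Visit index → queue [auth, mesh, relay, broker, agent, node]
Visit auth → queue [mesh, relay, broker, agent, node]
Visit mesh → queue [relay, broker, agent, node]
Visit relay → queue [broker, agent, node]
Visit broker → queue [agent, node]
Visit agent → queue [node]
Visit node → queue []

store, ledger, peer, root, router, bridge, edge, front, back, core, index, auth, mesh, relay, broker, agent, node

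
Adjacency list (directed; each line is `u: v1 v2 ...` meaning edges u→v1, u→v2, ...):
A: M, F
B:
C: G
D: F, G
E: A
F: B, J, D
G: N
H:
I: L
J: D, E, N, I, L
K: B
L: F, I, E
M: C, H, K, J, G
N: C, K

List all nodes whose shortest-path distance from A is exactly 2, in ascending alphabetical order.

Level 0: A
Level 1: F, M
Level 2: B, C, D, G, H, J, K
Level 3: E, I, L, N

B, C, D, G, H, J, K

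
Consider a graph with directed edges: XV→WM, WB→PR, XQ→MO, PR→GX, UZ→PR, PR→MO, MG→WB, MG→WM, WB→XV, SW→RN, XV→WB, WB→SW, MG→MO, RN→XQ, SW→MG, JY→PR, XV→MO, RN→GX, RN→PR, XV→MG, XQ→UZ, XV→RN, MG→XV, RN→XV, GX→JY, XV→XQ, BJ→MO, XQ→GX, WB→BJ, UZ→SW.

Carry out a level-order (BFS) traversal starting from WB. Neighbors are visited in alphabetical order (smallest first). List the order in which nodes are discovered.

WB, BJ, PR, SW, XV, MO, GX, MG, RN, WM, XQ, JY, UZ

Visit WB; enqueue BJ, PR, SW, XV → queue [BJ, PR, SW, XV]
Visit BJ; enqueue MO → queue [PR, SW, XV, MO]
Visit PR; enqueue GX → queue [SW, XV, MO, GX]
Visit SW; enqueue MG, RN → queue [XV, MO, GX, MG, RN]
Visit XV; enqueue WM, XQ → queue [MO, GX, MG, RN, WM, XQ]
Visit MO → queue [GX, MG, RN, WM, XQ]
Visit GX; enqueue JY → queue [MG, RN, WM, XQ, JY]
Visit MG → queue [RN, WM, XQ, JY]
Visit RN → queue [WM, XQ, JY]
Visit WM → queue [XQ, JY]
Visit XQ; enqueue UZ → queue [JY, UZ]
Visit JY → queue [UZ]
Visit UZ → queue []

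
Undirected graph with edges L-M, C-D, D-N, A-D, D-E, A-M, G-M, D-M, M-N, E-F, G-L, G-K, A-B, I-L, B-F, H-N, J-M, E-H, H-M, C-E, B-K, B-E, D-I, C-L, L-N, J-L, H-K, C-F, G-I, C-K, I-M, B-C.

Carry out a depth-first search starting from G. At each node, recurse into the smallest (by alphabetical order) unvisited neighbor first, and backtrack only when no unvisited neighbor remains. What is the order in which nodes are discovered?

Visit G
G → I
I → D
D → A
A → B
B → C
C → E
E → F
E → H
H → K
H → M
M → J
J → L
L → N

G -> I -> D -> A -> B -> C -> E -> F -> H -> K -> M -> J -> L -> N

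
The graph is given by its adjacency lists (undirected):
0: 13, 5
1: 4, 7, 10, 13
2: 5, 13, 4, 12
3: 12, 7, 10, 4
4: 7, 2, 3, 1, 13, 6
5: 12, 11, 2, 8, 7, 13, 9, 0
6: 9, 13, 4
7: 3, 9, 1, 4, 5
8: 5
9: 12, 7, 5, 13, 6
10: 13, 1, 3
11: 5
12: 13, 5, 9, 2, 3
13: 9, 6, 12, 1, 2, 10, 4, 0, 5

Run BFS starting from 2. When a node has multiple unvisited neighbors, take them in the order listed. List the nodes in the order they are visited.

2 → 5 → 13 → 4 → 12 → 11 → 8 → 7 → 9 → 0 → 6 → 1 → 10 → 3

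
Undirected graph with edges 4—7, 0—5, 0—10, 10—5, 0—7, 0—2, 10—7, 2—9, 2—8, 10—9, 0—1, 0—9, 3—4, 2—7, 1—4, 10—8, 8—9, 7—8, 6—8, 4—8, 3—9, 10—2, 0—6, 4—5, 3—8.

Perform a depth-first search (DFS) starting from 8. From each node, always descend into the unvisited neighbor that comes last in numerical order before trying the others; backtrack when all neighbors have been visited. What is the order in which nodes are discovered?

Visit 8
8 → 10
10 → 9
9 → 3
3 → 4
4 → 7
7 → 2
2 → 0
0 → 6
0 → 5
0 → 1

8 → 10 → 9 → 3 → 4 → 7 → 2 → 0 → 6 → 5 → 1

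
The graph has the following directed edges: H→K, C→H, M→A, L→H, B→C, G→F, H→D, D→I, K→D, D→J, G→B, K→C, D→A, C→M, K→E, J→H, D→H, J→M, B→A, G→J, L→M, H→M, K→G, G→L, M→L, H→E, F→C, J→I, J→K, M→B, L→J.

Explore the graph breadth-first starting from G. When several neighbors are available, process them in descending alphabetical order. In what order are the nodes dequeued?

G -> L -> J -> F -> B -> M -> H -> K -> I -> C -> A -> E -> D

Visit G; enqueue L, J, F, B → queue [L, J, F, B]
Visit L; enqueue M, H → queue [J, F, B, M, H]
Visit J; enqueue K, I → queue [F, B, M, H, K, I]
Visit F; enqueue C → queue [B, M, H, K, I, C]
Visit B; enqueue A → queue [M, H, K, I, C, A]
Visit M → queue [H, K, I, C, A]
Visit H; enqueue E, D → queue [K, I, C, A, E, D]
Visit K → queue [I, C, A, E, D]
Visit I → queue [C, A, E, D]
Visit C → queue [A, E, D]
Visit A → queue [E, D]
Visit E → queue [D]
Visit D → queue []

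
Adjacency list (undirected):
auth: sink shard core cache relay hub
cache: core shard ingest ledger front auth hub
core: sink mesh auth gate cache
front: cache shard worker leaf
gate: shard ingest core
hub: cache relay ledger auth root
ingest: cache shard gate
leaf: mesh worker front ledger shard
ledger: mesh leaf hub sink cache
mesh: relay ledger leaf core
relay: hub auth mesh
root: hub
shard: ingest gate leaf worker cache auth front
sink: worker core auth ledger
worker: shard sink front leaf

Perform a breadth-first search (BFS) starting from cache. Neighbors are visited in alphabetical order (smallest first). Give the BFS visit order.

Visit cache; enqueue auth, core, front, hub, ingest, ledger, shard → queue [auth, core, front, hub, ingest, ledger, shard]
Visit auth; enqueue relay, sink → queue [core, front, hub, ingest, ledger, shard, relay, sink]
Visit core; enqueue gate, mesh → queue [front, hub, ingest, ledger, shard, relay, sink, gate, mesh]
Visit front; enqueue leaf, worker → queue [hub, ingest, ledger, shard, relay, sink, gate, mesh, leaf, worker]
Visit hub; enqueue root → queue [ingest, ledger, shard, relay, sink, gate, mesh, leaf, worker, root]
Visit ingest → queue [ledger, shard, relay, sink, gate, mesh, leaf, worker, root]
Visit ledger → queue [shard, relay, sink, gate, mesh, leaf, worker, root]
Visit shard → queue [relay, sink, gate, mesh, leaf, worker, root]
Visit relay → queue [sink, gate, mesh, leaf, worker, root]
Visit sink → queue [gate, mesh, leaf, worker, root]
Visit gate → queue [mesh, leaf, worker, root]
Visit mesh → queue [leaf, worker, root]
Visit leaf → queue [worker, root]
Visit worker → queue [root]
Visit root → queue []

cache → auth → core → front → hub → ingest → ledger → shard → relay → sink → gate → mesh → leaf → worker → root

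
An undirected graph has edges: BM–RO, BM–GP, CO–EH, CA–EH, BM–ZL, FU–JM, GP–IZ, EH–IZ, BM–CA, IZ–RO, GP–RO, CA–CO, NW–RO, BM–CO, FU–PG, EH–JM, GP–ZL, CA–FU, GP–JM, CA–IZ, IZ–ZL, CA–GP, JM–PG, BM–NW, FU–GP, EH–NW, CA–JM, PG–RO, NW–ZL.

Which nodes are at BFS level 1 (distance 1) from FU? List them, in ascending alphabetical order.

CA, GP, JM, PG

Level 0: FU
Level 1: CA, GP, JM, PG
Level 2: BM, CO, EH, IZ, RO, ZL
Level 3: NW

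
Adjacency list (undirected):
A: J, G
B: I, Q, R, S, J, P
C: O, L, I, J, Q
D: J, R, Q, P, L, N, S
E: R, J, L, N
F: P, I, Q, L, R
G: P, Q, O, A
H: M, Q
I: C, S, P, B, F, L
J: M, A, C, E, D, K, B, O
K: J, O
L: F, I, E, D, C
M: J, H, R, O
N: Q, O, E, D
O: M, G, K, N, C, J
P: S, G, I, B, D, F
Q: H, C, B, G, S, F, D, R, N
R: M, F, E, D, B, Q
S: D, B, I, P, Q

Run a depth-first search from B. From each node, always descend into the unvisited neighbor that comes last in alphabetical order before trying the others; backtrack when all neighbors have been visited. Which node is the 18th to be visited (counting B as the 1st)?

Visit B
B → S
S → Q
Q → R
R → M
M → O
O → N
N → E
E → L
L → I
I → P
P → G
G → A
A → J
J → K
J → D
J → C
P → F
M → H

Visit order: B, S, Q, R, M, O, N, E, L, I, P, G, A, J, K, D, C, F, H

F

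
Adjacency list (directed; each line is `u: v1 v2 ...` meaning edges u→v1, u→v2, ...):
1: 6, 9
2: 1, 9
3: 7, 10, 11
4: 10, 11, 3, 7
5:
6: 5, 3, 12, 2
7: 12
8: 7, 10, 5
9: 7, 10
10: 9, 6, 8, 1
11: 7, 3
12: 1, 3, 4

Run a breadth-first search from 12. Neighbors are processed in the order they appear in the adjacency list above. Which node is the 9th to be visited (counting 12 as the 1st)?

Visit 12; enqueue 1, 3, 4 → queue [1, 3, 4]
Visit 1; enqueue 6, 9 → queue [3, 4, 6, 9]
Visit 3; enqueue 7, 10, 11 → queue [4, 6, 9, 7, 10, 11]
Visit 4 → queue [6, 9, 7, 10, 11]
Visit 6; enqueue 5, 2 → queue [9, 7, 10, 11, 5, 2]
Visit 9 → queue [7, 10, 11, 5, 2]
Visit 7 → queue [10, 11, 5, 2]
Visit 10; enqueue 8 → queue [11, 5, 2, 8]
Visit 11 → queue [5, 2, 8]
Visit 5 → queue [2, 8]
Visit 2 → queue [8]
Visit 8 → queue []

Visit order: 12, 1, 3, 4, 6, 9, 7, 10, 11, 5, 2, 8

11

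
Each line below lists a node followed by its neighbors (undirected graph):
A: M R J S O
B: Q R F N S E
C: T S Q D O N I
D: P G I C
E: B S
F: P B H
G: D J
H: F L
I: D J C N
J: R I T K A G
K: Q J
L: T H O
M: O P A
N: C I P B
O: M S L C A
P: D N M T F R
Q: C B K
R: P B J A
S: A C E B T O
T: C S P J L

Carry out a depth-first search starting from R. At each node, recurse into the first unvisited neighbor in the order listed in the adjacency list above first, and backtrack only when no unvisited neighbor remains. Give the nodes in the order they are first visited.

Visit R
R → P
P → D
D → G
G → J
J → I
I → C
C → T
T → S
S → A
A → M
M → O
O → L
L → H
H → F
F → B
B → Q
Q → K
B → N
B → E

R -> P -> D -> G -> J -> I -> C -> T -> S -> A -> M -> O -> L -> H -> F -> B -> Q -> K -> N -> E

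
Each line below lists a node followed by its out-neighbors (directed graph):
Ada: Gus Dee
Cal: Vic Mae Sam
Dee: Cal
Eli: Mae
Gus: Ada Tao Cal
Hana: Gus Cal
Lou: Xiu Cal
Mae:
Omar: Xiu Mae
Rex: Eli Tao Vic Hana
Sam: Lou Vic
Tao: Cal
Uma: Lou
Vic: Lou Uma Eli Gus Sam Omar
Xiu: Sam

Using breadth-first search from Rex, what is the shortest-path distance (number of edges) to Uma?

Level 0: Rex
Level 1: Eli, Hana, Tao, Vic
Level 2: Cal, Gus, Lou, Mae, Omar, Sam, Uma
Level 3: Ada, Xiu
Level 4: Dee
Uma first appears at level 2.

2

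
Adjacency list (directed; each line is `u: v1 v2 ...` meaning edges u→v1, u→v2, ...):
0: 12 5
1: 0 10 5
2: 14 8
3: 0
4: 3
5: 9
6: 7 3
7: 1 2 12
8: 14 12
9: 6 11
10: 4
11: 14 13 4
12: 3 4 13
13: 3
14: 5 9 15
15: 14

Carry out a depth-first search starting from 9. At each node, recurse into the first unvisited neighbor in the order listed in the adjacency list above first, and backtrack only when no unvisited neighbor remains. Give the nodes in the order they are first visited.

9, 6, 7, 1, 0, 12, 3, 4, 13, 5, 10, 2, 14, 15, 8, 11

Visit 9
9 → 6
6 → 7
7 → 1
1 → 0
0 → 12
12 → 3
12 → 4
12 → 13
0 → 5
1 → 10
7 → 2
2 → 14
14 → 15
2 → 8
9 → 11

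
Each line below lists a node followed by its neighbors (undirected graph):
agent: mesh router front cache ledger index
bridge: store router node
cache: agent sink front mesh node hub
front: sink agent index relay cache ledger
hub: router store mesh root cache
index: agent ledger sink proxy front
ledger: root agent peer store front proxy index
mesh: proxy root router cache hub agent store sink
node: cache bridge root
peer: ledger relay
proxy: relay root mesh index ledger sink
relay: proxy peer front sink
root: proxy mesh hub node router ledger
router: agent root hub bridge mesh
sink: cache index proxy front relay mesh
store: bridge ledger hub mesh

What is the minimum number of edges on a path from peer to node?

3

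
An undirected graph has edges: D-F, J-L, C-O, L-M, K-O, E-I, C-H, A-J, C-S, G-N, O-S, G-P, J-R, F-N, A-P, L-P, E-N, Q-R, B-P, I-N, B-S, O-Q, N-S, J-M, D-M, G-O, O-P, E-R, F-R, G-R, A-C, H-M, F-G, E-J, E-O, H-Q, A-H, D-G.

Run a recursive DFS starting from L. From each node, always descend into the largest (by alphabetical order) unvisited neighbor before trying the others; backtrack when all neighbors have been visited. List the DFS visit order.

L → P → O → S → N → I → E → R → Q → H → M → J → A → C → D → G → F → B → K

Visit L
L → P
P → O
O → S
S → N
N → I
I → E
E → R
R → Q
Q → H
H → M
M → J
J → A
A → C
M → D
D → G
G → F
S → B
O → K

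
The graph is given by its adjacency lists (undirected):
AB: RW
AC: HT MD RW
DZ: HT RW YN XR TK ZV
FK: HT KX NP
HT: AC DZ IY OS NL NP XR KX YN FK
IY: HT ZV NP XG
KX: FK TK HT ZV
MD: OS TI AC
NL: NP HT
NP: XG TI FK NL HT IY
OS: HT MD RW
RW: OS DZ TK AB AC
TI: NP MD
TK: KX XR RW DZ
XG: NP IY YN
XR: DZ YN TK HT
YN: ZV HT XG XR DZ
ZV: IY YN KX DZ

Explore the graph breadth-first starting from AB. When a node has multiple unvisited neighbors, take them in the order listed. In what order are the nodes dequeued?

AB RW OS DZ TK AC HT MD YN XR ZV KX IY NL NP FK TI XG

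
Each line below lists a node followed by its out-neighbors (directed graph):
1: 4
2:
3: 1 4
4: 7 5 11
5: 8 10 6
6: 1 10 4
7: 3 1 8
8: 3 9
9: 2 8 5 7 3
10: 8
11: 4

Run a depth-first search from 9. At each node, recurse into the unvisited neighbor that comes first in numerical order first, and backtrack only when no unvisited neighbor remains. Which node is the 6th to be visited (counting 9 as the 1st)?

5

Visit 9
9 → 2
9 → 3
3 → 1
1 → 4
4 → 5
5 → 6
6 → 10
10 → 8
4 → 7
4 → 11

Visit order: 9, 2, 3, 1, 4, 5, 6, 10, 8, 7, 11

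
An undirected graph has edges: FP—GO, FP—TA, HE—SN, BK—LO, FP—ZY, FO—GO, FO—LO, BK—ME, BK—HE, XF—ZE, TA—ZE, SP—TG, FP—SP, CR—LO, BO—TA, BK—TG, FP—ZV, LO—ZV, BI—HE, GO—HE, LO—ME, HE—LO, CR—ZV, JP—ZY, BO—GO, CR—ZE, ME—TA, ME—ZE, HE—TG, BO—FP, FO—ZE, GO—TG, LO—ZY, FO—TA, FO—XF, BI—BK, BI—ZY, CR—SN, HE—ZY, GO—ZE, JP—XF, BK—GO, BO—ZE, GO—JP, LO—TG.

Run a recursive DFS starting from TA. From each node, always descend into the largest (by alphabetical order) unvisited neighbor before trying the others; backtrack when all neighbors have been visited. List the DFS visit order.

Visit TA
TA → ZE
ZE → XF
XF → JP
JP → ZY
ZY → LO
LO → ZV
ZV → FP
FP → SP
SP → TG
TG → HE
HE → SN
SN → CR
HE → GO
GO → FO
GO → BO
GO → BK
BK → ME
BK → BI

TA -> ZE -> XF -> JP -> ZY -> LO -> ZV -> FP -> SP -> TG -> HE -> SN -> CR -> GO -> FO -> BO -> BK -> ME -> BI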